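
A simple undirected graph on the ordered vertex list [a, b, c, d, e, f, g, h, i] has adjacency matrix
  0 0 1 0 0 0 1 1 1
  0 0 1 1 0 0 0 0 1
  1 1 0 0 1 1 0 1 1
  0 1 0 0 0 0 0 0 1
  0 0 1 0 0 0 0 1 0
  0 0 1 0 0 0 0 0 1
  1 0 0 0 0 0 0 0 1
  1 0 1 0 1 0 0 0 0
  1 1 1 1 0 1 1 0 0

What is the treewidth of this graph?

2

A width-2 tree decomposition is:
Bags: B1 = {b, c, i}  B2 = {a, c, i}  B3 = {a, g, i}  B4 = {a, c, h}  B5 = {c, e, h}  B6 = {b, d, i}  B7 = {c, f, i}
Tree: B1–B2, B2–B3, B2–B4, B4–B5, B1–B6, B2–B7
The largest bag has 3 vertices, giving width 2; this decomposition certifies tw(G) ≤ 2. On the other hand G contains the 3-clique {c, e, h}. A clique must lie in a single bag of any decomposition, so no decomposition can have width below 2. The upper and lower bounds meet at 2, so that is the treewidth.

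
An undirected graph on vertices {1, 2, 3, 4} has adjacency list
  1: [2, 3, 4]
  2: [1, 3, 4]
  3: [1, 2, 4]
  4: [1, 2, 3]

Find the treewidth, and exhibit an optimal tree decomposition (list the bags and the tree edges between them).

A single bag containing all 4 vertices is trivially a valid decomposition of width 3. On the other hand G contains the 4-clique {1, 2, 3, 4}. A clique must lie in a single bag of any decomposition, so no decomposition can have width below 3. The upper and lower bounds meet at 3, so that is the treewidth.

Treewidth 3.
One such decomposition:
Bags: B1 = {1, 2, 3, 4}
Tree: (single bag)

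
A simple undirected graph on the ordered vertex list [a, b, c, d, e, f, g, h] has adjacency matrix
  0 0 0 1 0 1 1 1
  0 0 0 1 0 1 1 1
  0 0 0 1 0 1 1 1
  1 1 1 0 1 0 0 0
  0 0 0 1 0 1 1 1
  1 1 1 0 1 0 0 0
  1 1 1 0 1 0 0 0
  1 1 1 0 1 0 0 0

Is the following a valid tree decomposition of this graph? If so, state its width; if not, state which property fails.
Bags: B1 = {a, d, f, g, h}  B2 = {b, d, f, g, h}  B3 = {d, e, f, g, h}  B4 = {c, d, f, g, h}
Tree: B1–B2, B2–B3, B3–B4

Checking the three conditions: (i) the bags cover all of {a, b, c, d, e, f, g, h}; (ii) for each edge, some bag contains both endpoints; (iii) the bags containing any fixed vertex form a subtree. All hold, so the decomposition is valid with width 5 − 1 = 4.

Yes; width 4.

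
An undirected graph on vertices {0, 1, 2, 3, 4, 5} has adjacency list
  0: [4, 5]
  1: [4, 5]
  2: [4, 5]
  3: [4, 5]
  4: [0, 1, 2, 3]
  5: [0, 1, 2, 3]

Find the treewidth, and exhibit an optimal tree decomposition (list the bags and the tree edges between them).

The largest bag has 3 vertices, giving width 2; this decomposition certifies tw(G) ≤ 2. For the lower bound, G contains the cycle 5–1–4–0–5, so G is not a forest; only forests have treewidth ≤ 1, hence tw(G) ≥ 2. Combining the bounds, tw(G) = 2.

Treewidth 2.
One optimal decomposition is:
Bags: B1 = {1, 4, 5}  B2 = {0, 4, 5}  B3 = {3, 4, 5}  B4 = {2, 4, 5}
Tree: B1–B2, B2–B3, B3–B4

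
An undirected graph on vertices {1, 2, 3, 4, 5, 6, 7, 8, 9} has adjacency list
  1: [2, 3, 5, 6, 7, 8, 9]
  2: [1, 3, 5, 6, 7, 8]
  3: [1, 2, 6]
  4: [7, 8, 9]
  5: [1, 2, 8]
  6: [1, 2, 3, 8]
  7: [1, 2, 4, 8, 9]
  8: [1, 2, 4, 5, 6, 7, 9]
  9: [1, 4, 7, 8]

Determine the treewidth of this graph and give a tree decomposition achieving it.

Treewidth 3.
One optimal decomposition is:
Bags: B1 = {1, 2, 6, 8}  B2 = {1, 2, 3, 6}  B3 = {1, 2, 7, 8}  B4 = {1, 7, 8, 9}  B5 = {1, 2, 5, 8}  B6 = {4, 7, 8, 9}
Tree: B1–B2, B1–B3, B3–B4, B1–B5, B4–B6

Each bag holds 4 vertices, so the decomposition has width 3, which upper-bounds the treewidth. For the lower bound, the 4 vertices {1, 7, 8, 9} are pairwise adjacent, and any tree decomposition puts a clique entirely inside one bag — forcing width ≥ 3. Combining the bounds, tw(G) = 3.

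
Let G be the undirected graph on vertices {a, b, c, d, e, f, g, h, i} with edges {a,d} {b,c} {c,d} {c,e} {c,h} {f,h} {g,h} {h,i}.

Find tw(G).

1

A width-1 tree decomposition is:
Bags: B1 = {c, d}  B2 = {c, h}  B3 = {a, d}  B4 = {f, h}  B5 = {b, c}  B6 = {h, i}  B7 = {g, h}  B8 = {c, e}
Tree: B1–B2, B1–B3, B2–B4, B1–B5, B2–B6, B6–B7, B1–B8
Each bag holds 2 vertices, so the decomposition has width 1, which upper-bounds the treewidth. G has an edge, so its treewidth is at least 1. Hence tw(G) = 1 exactly.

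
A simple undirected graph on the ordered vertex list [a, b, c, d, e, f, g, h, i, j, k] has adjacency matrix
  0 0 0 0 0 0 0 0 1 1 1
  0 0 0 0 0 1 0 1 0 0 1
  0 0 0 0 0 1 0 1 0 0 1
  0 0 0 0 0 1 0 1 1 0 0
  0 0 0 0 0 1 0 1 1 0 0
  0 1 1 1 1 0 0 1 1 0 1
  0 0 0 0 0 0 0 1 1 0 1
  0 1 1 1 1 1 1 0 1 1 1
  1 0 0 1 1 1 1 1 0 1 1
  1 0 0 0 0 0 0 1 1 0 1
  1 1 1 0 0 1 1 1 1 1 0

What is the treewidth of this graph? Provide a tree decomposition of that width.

Treewidth 3.
Bags: B1 = {f, h, i, k}  B2 = {b, f, h, k}  B3 = {c, f, h, k}  B4 = {h, i, j, k}  B5 = {g, h, i, k}  B6 = {a, i, j, k}  B7 = {d, f, h, i}  B8 = {e, f, h, i}
Tree: B1–B2, B1–B3, B1–B4, B1–B5, B4–B6, B1–B7, B1–B8

Each bag holds 4 vertices, so the decomposition has width 3, which upper-bounds the treewidth. For the lower bound, the 4 vertices {g, h, i, k} are pairwise adjacent, and any tree decomposition puts a clique entirely inside one bag — forcing width ≥ 3. Hence tw(G) = 3 exactly.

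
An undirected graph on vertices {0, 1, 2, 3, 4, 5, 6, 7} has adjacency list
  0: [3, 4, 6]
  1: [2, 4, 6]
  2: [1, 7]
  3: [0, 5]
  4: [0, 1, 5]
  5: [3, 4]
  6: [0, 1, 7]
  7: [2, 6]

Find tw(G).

2

A width-2 tree decomposition is:
Bags: B1 = {1, 2, 7}  B2 = {1, 6, 7}  B3 = {1, 4, 6}  B4 = {0, 4, 6}  B5 = {0, 4, 5}  B6 = {0, 3, 5}
Tree: B1–B2, B2–B3, B3–B4, B4–B5, B5–B6
Each bag holds 3 vertices, so the decomposition has width 2, which upper-bounds the treewidth. Since 2–7–6–1–2 is a cycle in G, G is not acyclic. Forests are exactly the graphs of treewidth ≤ 1, so tw(G) ≥ 2. Hence tw(G) = 2 exactly.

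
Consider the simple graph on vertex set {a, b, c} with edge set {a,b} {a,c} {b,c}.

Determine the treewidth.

2

A width-2 tree decomposition is:
Bags: B1 = {a, b, c}
Tree: (single bag)
With just one bag of size 3, the width is 3 − 1 = 2, so tw(G) ≤ 2. Conversely, {a, b, c} is a clique of size 3, and the vertices of any clique must share a bag in every tree decomposition; so some bag has ≥ 3 vertices and tw(G) ≥ 2. Combining the bounds, tw(G) = 2.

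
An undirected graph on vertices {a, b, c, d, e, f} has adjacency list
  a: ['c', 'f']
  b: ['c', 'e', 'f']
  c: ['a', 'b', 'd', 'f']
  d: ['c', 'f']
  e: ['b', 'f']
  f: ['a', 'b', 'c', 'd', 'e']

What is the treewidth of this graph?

2

A width-2 tree decomposition is:
Bags: B1 = {a, c, f}  B2 = {c, d, f}  B3 = {b, c, f}  B4 = {b, e, f}
Tree: B1–B2, B2–B3, B3–B4
The largest bag has 3 vertices, giving width 2; this decomposition certifies tw(G) ≤ 2. On the other hand G contains the 3-clique {b, e, f}. A clique must lie in a single bag of any decomposition, so no decomposition can have width below 2. Combining the bounds, tw(G) = 2.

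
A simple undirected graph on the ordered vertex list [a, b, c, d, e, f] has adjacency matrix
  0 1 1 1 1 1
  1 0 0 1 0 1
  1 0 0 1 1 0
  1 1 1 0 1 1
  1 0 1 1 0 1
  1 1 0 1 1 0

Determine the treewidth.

3

A width-3 tree decomposition is:
Bags: B1 = {a, c, d, e}  B2 = {a, d, e, f}  B3 = {a, b, d, f}
Tree: B1–B2, B2–B3
Each bag holds 4 vertices, so the decomposition has width 3, which upper-bounds the treewidth. For the lower bound, the 4 vertices {a, c, d, e} are pairwise adjacent, and any tree decomposition puts a clique entirely inside one bag — forcing width ≥ 3. Hence tw(G) = 3 exactly.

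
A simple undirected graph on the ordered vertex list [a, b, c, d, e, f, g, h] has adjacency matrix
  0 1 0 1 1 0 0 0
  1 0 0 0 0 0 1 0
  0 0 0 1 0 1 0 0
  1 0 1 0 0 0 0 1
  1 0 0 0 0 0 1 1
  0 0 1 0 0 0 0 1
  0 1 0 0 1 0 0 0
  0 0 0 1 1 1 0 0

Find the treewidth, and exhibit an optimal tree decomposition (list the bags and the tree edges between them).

The largest bag has 3 vertices, giving width 2; this decomposition certifies tw(G) ≤ 2. For the lower bound, G contains the cycle g–b–a–e–g, so G is not a forest; only forests have treewidth ≤ 1, hence tw(G) ≥ 2. Therefore the treewidth is 2.

Treewidth 2.
One such decomposition:
Bags: B1 = {b, e, g}  B2 = {a, b, e}  B3 = {a, e, h}  B4 = {a, d, h}  B5 = {d, f, h}  B6 = {c, d, f}
Tree: B1–B2, B2–B3, B3–B4, B4–B5, B5–B6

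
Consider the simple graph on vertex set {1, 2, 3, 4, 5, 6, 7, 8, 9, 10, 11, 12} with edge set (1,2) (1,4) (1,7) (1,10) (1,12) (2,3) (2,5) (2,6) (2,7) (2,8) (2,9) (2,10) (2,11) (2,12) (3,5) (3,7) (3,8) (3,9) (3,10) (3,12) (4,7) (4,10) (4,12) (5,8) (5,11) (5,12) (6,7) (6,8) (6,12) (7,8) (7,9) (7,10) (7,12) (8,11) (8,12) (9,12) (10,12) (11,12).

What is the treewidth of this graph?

4

A width-4 tree decomposition is:
Bags: B1 = {2, 3, 7, 8, 12}  B2 = {2, 3, 7, 10, 12}  B3 = {1, 2, 7, 10, 12}  B4 = {2, 6, 7, 8, 12}  B5 = {2, 3, 5, 8, 12}  B6 = {1, 4, 7, 10, 12}  B7 = {2, 5, 8, 11, 12}  B8 = {2, 3, 7, 9, 12}
Tree: B1–B2, B2–B3, B1–B4, B1–B5, B3–B6, B5–B7, B1–B8
Each bag holds 5 vertices, so the decomposition has width 4, which upper-bounds the treewidth. For the lower bound, the 5 vertices {2, 5, 8, 11, 12} are pairwise adjacent, and any tree decomposition puts a clique entirely inside one bag — forcing width ≥ 4. The upper and lower bounds meet at 4, so that is the treewidth.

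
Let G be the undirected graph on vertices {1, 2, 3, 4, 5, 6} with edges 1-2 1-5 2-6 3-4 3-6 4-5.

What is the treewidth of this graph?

A width-2 tree decomposition is:
Bags: B1 = {2, 3, 6}  B2 = {1, 2, 3}  B3 = {1, 3, 5}  B4 = {3, 4, 5}
Tree: B1–B2, B2–B3, B3–B4
Each bag holds 3 vertices, so the decomposition has width 2, which upper-bounds the treewidth. The edges 3–6–2–1–5–4–3 form a cycle, so G is not a tree and its treewidth is at least 2. Hence tw(G) = 2 exactly.

2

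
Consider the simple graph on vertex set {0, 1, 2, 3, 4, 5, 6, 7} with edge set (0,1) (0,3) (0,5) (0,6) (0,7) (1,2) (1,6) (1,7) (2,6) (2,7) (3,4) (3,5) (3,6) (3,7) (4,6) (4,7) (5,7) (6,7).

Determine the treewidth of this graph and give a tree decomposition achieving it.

Each bag holds 4 vertices, so the decomposition has width 3, which upper-bounds the treewidth. Conversely, {0, 3, 5, 7} is a clique of size 4, and the vertices of any clique must share a bag in every tree decomposition; so some bag has ≥ 4 vertices and tw(G) ≥ 3. Hence tw(G) = 3 exactly.

Treewidth 3.
Bags: B1 = {0, 3, 6, 7}  B2 = {0, 1, 6, 7}  B3 = {1, 2, 6, 7}  B4 = {0, 3, 5, 7}  B5 = {3, 4, 6, 7}
Tree: B1–B2, B2–B3, B1–B4, B1–B5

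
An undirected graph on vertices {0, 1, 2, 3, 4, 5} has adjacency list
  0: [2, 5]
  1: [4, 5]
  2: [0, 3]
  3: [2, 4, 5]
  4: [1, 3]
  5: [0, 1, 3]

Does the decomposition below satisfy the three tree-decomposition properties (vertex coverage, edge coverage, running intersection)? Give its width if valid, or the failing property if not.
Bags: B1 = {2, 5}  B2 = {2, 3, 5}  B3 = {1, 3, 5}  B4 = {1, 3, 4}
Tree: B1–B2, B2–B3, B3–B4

No — vertex 0 appears in no bag.

A tree decomposition must satisfy three properties: every vertex lies in some bag; for every edge, both endpoints lie together in some bag; and for every vertex, the bags containing it form a connected subtree. Here vertex 0 appears in no bag, so the decomposition is invalid.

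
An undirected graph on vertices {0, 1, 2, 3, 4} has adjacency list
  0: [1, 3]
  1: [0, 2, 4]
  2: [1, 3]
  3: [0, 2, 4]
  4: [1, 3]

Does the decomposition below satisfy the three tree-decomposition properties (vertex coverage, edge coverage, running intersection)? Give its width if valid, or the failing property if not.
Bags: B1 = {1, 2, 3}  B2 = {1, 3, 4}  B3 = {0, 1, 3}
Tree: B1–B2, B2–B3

Every vertex of G appears in some bag (union = {0, 1, 2, 3, 4}); every edge is covered by a bag; and for each vertex v the set of bags containing v is connected in the bag tree. The decomposition is therefore valid. The largest bag has 3 vertices, so the width is 2.

Yes; width 2.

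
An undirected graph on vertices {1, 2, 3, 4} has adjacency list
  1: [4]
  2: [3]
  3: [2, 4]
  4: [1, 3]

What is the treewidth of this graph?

A width-1 tree decomposition is:
Bags: B1 = {1, 4}  B2 = {3, 4}  B3 = {2, 3}
Tree: B1–B2, B2–B3
The largest bag has 2 vertices, giving width 1; this decomposition certifies tw(G) ≤ 1. Any graph with an edge has treewidth ≥ 1, and G has the edge 1–4. Combining the bounds, tw(G) = 1.

1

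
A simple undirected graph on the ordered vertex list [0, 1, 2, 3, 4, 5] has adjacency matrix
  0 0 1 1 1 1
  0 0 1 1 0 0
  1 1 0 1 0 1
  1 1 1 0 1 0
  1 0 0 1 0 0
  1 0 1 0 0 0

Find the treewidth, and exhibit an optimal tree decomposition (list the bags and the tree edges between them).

The largest bag has 3 vertices, giving width 2; this decomposition certifies tw(G) ≤ 2. For the lower bound, the 3 vertices {0, 2, 3} are pairwise adjacent, and any tree decomposition puts a clique entirely inside one bag — forcing width ≥ 2. The upper and lower bounds meet at 2, so that is the treewidth.

Treewidth 2.
Bags: B1 = {1, 2, 3}  B2 = {0, 2, 3}  B3 = {0, 2, 5}  B4 = {0, 3, 4}
Tree: B1–B2, B2–B3, B2–B4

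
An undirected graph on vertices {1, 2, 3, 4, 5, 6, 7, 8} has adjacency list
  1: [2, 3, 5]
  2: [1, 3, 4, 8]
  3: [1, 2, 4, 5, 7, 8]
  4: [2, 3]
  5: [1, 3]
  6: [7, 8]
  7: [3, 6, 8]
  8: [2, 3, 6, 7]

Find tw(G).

A width-2 tree decomposition is:
Bags: B1 = {1, 2, 3}  B2 = {2, 3, 8}  B3 = {2, 3, 4}  B4 = {3, 7, 8}  B5 = {6, 7, 8}  B6 = {1, 3, 5}
Tree: B1–B2, B1–B3, B2–B4, B4–B5, B1–B6
Every bag has size at most 3, so the width is 3 − 1 = 2 and tw(G) ≤ 2. For the lower bound, the 3 vertices {2, 3, 8} are pairwise adjacent, and any tree decomposition puts a clique entirely inside one bag — forcing width ≥ 2. Therefore the treewidth is 2.

2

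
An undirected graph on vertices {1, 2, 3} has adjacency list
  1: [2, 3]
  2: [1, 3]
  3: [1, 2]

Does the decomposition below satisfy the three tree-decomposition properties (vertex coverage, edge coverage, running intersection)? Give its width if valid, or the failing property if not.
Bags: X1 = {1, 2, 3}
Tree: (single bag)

Yes; width 2.

Vertex coverage: the bags together contain {1, 2, 3}, the full vertex set. Edge coverage: each edge of G has both endpoints in at least one bag. Running intersection: for every vertex, the bags containing it form a connected subtree. All three properties hold, so this is a valid tree decomposition of width max|bag| − 1 = 2, and hence tw(G) ≤ 2.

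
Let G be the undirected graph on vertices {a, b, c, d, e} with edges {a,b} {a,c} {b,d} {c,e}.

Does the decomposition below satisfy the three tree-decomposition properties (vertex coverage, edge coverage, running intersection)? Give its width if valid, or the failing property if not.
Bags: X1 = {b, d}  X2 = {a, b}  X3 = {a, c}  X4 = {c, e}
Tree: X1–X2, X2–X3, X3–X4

Checking the three conditions: (i) the bags cover all of {a, b, c, d, e}; (ii) for each edge, some bag contains both endpoints; (iii) the bags containing any fixed vertex form a subtree. All hold, so the decomposition is valid with width 2 − 1 = 1.

Yes; width 1.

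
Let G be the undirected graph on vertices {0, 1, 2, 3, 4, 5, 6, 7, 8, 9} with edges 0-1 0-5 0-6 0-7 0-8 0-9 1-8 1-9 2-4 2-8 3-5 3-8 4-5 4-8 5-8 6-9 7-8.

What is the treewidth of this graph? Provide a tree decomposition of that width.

Treewidth 2.
Bags: B1 = {0, 1, 9}  B2 = {0, 1, 8}  B3 = {0, 6, 9}  B4 = {0, 5, 8}  B5 = {4, 5, 8}  B6 = {2, 4, 8}  B7 = {0, 7, 8}  B8 = {3, 5, 8}
Tree: B1–B2, B1–B3, B2–B4, B4–B5, B5–B6, B2–B7, B5–B8

Each bag holds 3 vertices, so the decomposition has width 2, which upper-bounds the treewidth. For the lower bound, the 3 vertices {0, 1, 8} are pairwise adjacent, and any tree decomposition puts a clique entirely inside one bag — forcing width ≥ 2. Therefore the treewidth is 2.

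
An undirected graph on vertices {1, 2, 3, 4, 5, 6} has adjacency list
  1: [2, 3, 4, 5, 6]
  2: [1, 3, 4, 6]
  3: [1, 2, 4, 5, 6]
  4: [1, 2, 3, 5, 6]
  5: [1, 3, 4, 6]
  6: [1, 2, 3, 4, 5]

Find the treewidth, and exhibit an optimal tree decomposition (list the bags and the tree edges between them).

Every bag has size at most 5, so the width is 5 − 1 = 4 and tw(G) ≤ 4. For the lower bound, the 5 vertices {1, 2, 3, 4, 6} are pairwise adjacent, and any tree decomposition puts a clique entirely inside one bag — forcing width ≥ 4. Hence tw(G) = 4 exactly.

Treewidth 4.
One optimal decomposition is:
Bags: B1 = {1, 2, 3, 4, 6}  B2 = {1, 3, 4, 5, 6}
Tree: B1–B2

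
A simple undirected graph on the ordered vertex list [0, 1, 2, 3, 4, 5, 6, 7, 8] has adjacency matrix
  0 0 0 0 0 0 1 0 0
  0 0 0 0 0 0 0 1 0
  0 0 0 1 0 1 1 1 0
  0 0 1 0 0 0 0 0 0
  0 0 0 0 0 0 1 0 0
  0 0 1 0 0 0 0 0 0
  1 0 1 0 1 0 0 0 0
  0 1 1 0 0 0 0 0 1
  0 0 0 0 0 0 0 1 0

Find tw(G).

1

A width-1 tree decomposition is:
Bags: B1 = {2, 7}  B2 = {2, 3}  B3 = {1, 7}  B4 = {2, 6}  B5 = {4, 6}  B6 = {2, 5}  B7 = {0, 6}  B8 = {7, 8}
Tree: B1–B2, B1–B3, B2–B4, B4–B5, B2–B6, B5–B7, B3–B8
The largest bag has 2 vertices, giving width 1; this decomposition certifies tw(G) ≤ 1. Since G has at least one edge (e.g. 2–7), it is not an edgeless graph, so tw(G) ≥ 1. Combining the bounds, tw(G) = 1.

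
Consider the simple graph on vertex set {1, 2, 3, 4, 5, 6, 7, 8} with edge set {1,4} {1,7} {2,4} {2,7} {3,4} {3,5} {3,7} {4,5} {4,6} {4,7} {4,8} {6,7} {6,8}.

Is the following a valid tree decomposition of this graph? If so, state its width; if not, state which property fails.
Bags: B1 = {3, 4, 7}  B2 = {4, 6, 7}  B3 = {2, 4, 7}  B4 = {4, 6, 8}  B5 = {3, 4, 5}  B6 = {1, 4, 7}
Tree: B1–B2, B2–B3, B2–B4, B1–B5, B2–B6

Every vertex of G appears in some bag (union = {1, 2, 3, 4, 5, 6, 7, 8}); every edge is covered by a bag; and for each vertex v the set of bags containing v is connected in the bag tree. The decomposition is therefore valid. The largest bag has 3 vertices, so the width is 2.

Yes; width 2.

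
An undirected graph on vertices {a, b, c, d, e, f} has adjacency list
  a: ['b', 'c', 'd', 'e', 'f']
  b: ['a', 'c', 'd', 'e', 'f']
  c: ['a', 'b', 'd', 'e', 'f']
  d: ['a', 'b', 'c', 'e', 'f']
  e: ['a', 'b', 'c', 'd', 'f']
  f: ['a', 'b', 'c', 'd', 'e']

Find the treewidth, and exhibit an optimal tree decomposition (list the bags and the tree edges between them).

A single bag containing all 6 vertices is trivially a valid decomposition of width 5. Conversely, {a, b, c, d, e, f} is a clique of size 6, and the vertices of any clique must share a bag in every tree decomposition; so some bag has ≥ 6 vertices and tw(G) ≥ 5. Hence tw(G) = 5 exactly.

Treewidth 5.
One optimal decomposition is:
Bags: B1 = {a, b, c, d, e, f}
Tree: (single bag)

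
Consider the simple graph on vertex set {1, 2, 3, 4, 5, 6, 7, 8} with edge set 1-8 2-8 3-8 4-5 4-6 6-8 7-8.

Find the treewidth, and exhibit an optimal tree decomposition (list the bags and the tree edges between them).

Treewidth 1.
Bags: B1 = {6, 8}  B2 = {4, 6}  B3 = {3, 8}  B4 = {4, 5}  B5 = {2, 8}  B6 = {1, 8}  B7 = {7, 8}
Tree: B1–B2, B1–B3, B2–B4, B1–B5, B3–B6, B1–B7

Each bag holds 2 vertices, so the decomposition has width 1, which upper-bounds the treewidth. Any graph with an edge has treewidth ≥ 1, and G has the edge 6–8. Hence tw(G) = 1 exactly.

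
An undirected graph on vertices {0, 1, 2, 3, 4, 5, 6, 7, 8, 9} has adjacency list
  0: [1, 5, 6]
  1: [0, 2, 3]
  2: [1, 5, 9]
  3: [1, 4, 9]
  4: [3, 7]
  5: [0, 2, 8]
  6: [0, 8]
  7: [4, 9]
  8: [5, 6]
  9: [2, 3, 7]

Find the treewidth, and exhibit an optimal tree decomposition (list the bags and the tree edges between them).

Treewidth 2.
One optimal decomposition is:
Bags: B1 = {3, 4, 7}  B2 = {3, 7, 9}  B3 = {1, 3, 9}  B4 = {1, 2, 9}  B5 = {0, 1, 2}  B6 = {0, 2, 5}  B7 = {0, 5, 6}  B8 = {5, 6, 8}
Tree: B1–B2, B2–B3, B3–B4, B4–B5, B5–B6, B6–B7, B7–B8

The largest bag has 3 vertices, giving width 2; this decomposition certifies tw(G) ≤ 2. For the lower bound, G contains the cycle 4–7–9–3–4, so G is not a forest; only forests have treewidth ≤ 1, hence tw(G) ≥ 2. Therefore the treewidth is 2.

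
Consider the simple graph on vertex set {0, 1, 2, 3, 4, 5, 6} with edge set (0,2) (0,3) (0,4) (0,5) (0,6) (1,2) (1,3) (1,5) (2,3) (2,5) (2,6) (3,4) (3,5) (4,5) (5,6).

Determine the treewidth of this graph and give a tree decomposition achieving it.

Treewidth 3.
One optimal decomposition is:
Bags: B1 = {0, 2, 3, 5}  B2 = {0, 2, 5, 6}  B3 = {1, 2, 3, 5}  B4 = {0, 3, 4, 5}
Tree: B1–B2, B1–B3, B1–B4

Each bag holds 4 vertices, so the decomposition has width 3, which upper-bounds the treewidth. For the lower bound, the 4 vertices {0, 2, 3, 5} are pairwise adjacent, and any tree decomposition puts a clique entirely inside one bag — forcing width ≥ 3. Therefore the treewidth is 3.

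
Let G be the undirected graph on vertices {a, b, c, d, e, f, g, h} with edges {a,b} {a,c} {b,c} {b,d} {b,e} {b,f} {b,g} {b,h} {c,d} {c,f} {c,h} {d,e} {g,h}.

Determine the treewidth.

2

A width-2 tree decomposition is:
Bags: B1 = {b, c, f}  B2 = {b, c, d}  B3 = {b, c, h}  B4 = {b, g, h}  B5 = {a, b, c}  B6 = {b, d, e}
Tree: B1–B2, B1–B3, B3–B4, B2–B5, B2–B6
Each bag holds 3 vertices, so the decomposition has width 2, which upper-bounds the treewidth. On the other hand G contains the 3-clique {b, g, h}. A clique must lie in a single bag of any decomposition, so no decomposition can have width below 2. Therefore the treewidth is 2.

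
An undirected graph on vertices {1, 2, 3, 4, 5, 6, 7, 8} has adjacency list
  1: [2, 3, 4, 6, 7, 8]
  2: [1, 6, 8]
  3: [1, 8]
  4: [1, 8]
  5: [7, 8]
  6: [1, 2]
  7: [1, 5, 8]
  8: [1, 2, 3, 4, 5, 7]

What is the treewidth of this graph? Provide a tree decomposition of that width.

Treewidth 2.
One optimal decomposition is:
Bags: B1 = {1, 2, 8}  B2 = {1, 2, 6}  B3 = {1, 7, 8}  B4 = {5, 7, 8}  B5 = {1, 3, 8}  B6 = {1, 4, 8}
Tree: B1–B2, B1–B3, B3–B4, B1–B5, B5–B6

Each bag holds 3 vertices, so the decomposition has width 2, which upper-bounds the treewidth. On the other hand G contains the 3-clique {1, 2, 8}. A clique must lie in a single bag of any decomposition, so no decomposition can have width below 2. Hence tw(G) = 2 exactly.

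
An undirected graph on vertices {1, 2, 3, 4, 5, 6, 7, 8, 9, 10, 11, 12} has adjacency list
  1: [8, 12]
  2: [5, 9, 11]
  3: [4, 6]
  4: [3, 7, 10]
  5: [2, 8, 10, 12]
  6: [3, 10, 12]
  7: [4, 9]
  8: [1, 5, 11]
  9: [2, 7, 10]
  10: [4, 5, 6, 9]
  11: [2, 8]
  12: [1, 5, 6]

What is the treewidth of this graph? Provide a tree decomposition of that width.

The largest bag has 4 vertices, giving width 3; this decomposition certifies tw(G) ≤ 3. For the lower bound: the 4 vertex sets {1,8,11}, {2}, {5}, {6,9,10,12} are disjoint, each induces a connected subgraph, and every pair is joined by at least one edge of G. Contracting each set to a single vertex therefore yields K_{4} as a minor, and since treewidth is minor-monotone, tw(G) ≥ tw(K_{4}) = 3. The upper and lower bounds meet at 3, so that is the treewidth.

Treewidth 3.
One optimal decomposition is:
Bags: B1 = {1, 2, 8, 11}  B2 = {1, 2, 5, 8}  B3 = {1, 2, 5, 12}  B4 = {2, 5, 9, 12}  B5 = {5, 9, 10, 12}  B6 = {6, 9, 10, 12}  B7 = {6, 7, 9, 10}  B8 = {4, 6, 7, 10}  B9 = {3, 4, 6, 7}
Tree: B1–B2, B2–B3, B3–B4, B4–B5, B5–B6, B6–B7, B7–B8, B8–B9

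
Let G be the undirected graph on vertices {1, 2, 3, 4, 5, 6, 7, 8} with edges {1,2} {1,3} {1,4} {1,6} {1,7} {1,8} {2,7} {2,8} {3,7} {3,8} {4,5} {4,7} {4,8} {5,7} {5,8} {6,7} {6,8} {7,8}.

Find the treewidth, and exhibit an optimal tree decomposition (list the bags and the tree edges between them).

Treewidth 3.
Bags: B1 = {1, 3, 7, 8}  B2 = {1, 4, 7, 8}  B3 = {1, 6, 7, 8}  B4 = {1, 2, 7, 8}  B5 = {4, 5, 7, 8}
Tree: B1–B2, B2–B3, B1–B4, B2–B5

Every bag has size at most 4, so the width is 4 − 1 = 3 and tw(G) ≤ 3. Conversely, {1, 2, 7, 8} is a clique of size 4, and the vertices of any clique must share a bag in every tree decomposition; so some bag has ≥ 4 vertices and tw(G) ≥ 3. Hence tw(G) = 3 exactly.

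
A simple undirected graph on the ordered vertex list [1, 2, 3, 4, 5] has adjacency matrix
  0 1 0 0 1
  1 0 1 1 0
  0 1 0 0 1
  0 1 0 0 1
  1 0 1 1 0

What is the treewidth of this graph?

2

A width-2 tree decomposition is:
Bags: B1 = {1, 2, 5}  B2 = {2, 4, 5}  B3 = {2, 3, 5}
Tree: B1–B2, B2–B3
Every bag has size at most 3, so the width is 3 − 1 = 2 and tw(G) ≤ 2. Since 1–5–4–2–1 is a cycle in G, G is not acyclic. Forests are exactly the graphs of treewidth ≤ 1, so tw(G) ≥ 2. Therefore the treewidth is 2.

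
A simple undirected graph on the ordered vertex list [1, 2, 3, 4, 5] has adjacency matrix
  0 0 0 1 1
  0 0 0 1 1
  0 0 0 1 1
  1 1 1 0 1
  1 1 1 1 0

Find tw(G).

A width-2 tree decomposition is:
Bags: B1 = {2, 4, 5}  B2 = {1, 4, 5}  B3 = {3, 4, 5}
Tree: B1–B2, B1–B3
The largest bag has 3 vertices, giving width 2; this decomposition certifies tw(G) ≤ 2. For the lower bound, the 3 vertices {1, 4, 5} are pairwise adjacent, and any tree decomposition puts a clique entirely inside one bag — forcing width ≥ 2. Hence tw(G) = 2 exactly.

2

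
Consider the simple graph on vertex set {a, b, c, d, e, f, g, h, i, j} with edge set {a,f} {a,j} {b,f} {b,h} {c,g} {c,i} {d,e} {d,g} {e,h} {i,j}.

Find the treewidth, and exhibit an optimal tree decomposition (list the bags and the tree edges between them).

Treewidth 2.
Bags: B1 = {a, f, j}  B2 = {b, f, j}  B3 = {b, h, j}  B4 = {e, h, j}  B5 = {d, e, j}  B6 = {d, g, j}  B7 = {c, g, j}  B8 = {c, i, j}
Tree: B1–B2, B2–B3, B3–B4, B4–B5, B5–B6, B6–B7, B7–B8

Every bag has size at most 3, so the width is 3 − 1 = 2 and tw(G) ≤ 2. For the lower bound, G contains the cycle j–a–f–b–h–e–d–g–c–i–j, so G is not a forest; only forests have treewidth ≤ 1, hence tw(G) ≥ 2. Combining the bounds, tw(G) = 2.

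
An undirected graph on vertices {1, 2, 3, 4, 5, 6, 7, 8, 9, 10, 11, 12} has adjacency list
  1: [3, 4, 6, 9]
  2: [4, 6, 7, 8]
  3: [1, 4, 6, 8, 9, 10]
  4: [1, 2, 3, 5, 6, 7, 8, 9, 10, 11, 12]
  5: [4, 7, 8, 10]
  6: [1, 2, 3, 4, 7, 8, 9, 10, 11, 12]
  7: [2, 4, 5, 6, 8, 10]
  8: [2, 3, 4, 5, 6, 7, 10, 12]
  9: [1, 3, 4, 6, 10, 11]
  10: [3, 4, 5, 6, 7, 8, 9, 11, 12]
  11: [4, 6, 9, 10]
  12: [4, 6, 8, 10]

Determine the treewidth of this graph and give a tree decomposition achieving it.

Treewidth 4.
One optimal decomposition is:
Bags: B1 = {3, 4, 6, 9, 10}  B2 = {3, 4, 6, 8, 10}  B3 = {1, 3, 4, 6, 9}  B4 = {4, 6, 7, 8, 10}  B5 = {4, 6, 8, 10, 12}  B6 = {2, 4, 6, 7, 8}  B7 = {4, 5, 7, 8, 10}  B8 = {4, 6, 9, 10, 11}
Tree: B1–B2, B1–B3, B2–B4, B4–B5, B4–B6, B4–B7, B1–B8

Each bag holds 5 vertices, so the decomposition has width 4, which upper-bounds the treewidth. Conversely, {4, 5, 7, 8, 10} is a clique of size 5, and the vertices of any clique must share a bag in every tree decomposition; so some bag has ≥ 5 vertices and tw(G) ≥ 4. Combining the bounds, tw(G) = 4.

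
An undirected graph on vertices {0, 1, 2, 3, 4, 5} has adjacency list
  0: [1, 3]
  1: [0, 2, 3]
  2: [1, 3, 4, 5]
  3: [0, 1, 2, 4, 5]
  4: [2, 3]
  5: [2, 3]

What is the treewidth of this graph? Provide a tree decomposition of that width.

Treewidth 2.
Bags: B1 = {1, 2, 3}  B2 = {0, 1, 3}  B3 = {2, 3, 5}  B4 = {2, 3, 4}
Tree: B1–B2, B1–B3, B3–B4

The largest bag has 3 vertices, giving width 2; this decomposition certifies tw(G) ≤ 2. Conversely, {0, 1, 3} is a clique of size 3, and the vertices of any clique must share a bag in every tree decomposition; so some bag has ≥ 3 vertices and tw(G) ≥ 2. The upper and lower bounds meet at 2, so that is the treewidth.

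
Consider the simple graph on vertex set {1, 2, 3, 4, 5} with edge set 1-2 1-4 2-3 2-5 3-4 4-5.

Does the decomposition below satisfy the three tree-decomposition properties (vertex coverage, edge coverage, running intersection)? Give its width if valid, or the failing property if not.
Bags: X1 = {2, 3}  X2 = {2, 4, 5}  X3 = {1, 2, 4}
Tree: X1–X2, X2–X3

No — edge (4,3) lies in no bag.

A tree decomposition must satisfy three properties: every vertex lies in some bag; for every edge, both endpoints lie together in some bag; and for every vertex, the bags containing it form a connected subtree. Here edge (4,3) lies in no bag, so the decomposition is invalid.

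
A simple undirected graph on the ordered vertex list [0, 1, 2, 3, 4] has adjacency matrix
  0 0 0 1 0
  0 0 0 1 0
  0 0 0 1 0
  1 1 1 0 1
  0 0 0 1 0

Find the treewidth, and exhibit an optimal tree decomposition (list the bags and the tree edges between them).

Treewidth 1.
One optimal decomposition is:
Bags: B1 = {1, 3}  B2 = {3, 4}  B3 = {2, 3}  B4 = {0, 3}
Tree: B1–B2, B1–B3, B1–B4

Each bag holds 2 vertices, so the decomposition has width 1, which upper-bounds the treewidth. Since G has at least one edge (e.g. 3–1), it is not an edgeless graph, so tw(G) ≥ 1. The upper and lower bounds meet at 1, so that is the treewidth.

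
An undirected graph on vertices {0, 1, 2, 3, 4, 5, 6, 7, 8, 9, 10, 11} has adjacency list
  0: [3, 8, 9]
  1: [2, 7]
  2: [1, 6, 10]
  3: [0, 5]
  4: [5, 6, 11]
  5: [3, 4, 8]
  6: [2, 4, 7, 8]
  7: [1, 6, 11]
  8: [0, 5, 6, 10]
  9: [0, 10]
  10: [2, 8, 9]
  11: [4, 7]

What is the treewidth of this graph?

A width-3 tree decomposition is:
Bags: B1 = {1, 4, 7, 11}  B2 = {1, 4, 6, 7}  B3 = {1, 2, 4, 6}  B4 = {2, 4, 5, 6}  B5 = {2, 5, 6, 8}  B6 = {2, 5, 8, 10}  B7 = {3, 5, 8, 10}  B8 = {0, 3, 8, 10}  B9 = {0, 3, 9, 10}
Tree: B1–B2, B2–B3, B3–B4, B4–B5, B5–B6, B6–B7, B7–B8, B8–B9
The largest bag has 4 vertices, giving width 3; this decomposition certifies tw(G) ≤ 3. For the lower bound: the 4 vertex sets {1,7,11}, {4}, {6}, {2,5,8,10} are disjoint, each induces a connected subgraph, and every pair is joined by at least one edge of G. Contracting each set to a single vertex therefore yields K_{4} as a minor, and since treewidth is minor-monotone, tw(G) ≥ tw(K_{4}) = 3. The upper and lower bounds meet at 3, so that is the treewidth.

3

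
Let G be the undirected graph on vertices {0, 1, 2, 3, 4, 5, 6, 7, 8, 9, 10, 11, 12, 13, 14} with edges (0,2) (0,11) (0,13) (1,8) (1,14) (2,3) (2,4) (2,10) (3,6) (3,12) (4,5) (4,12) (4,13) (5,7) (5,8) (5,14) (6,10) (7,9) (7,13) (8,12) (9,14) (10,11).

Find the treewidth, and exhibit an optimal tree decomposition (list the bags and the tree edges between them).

Each bag holds 4 vertices, so the decomposition has width 3, which upper-bounds the treewidth. For the lower bound: the 4 vertex sets {6,10,11}, {0}, {2}, {3,4,12,13} are disjoint, each induces a connected subgraph, and every pair is joined by at least one edge of G. Contracting each set to a single vertex therefore yields K_{4} as a minor, and since treewidth is minor-monotone, tw(G) ≥ tw(K_{4}) = 3. Therefore the treewidth is 3.

Treewidth 3.
One such decomposition:
Bags: B1 = {0, 6, 10, 11}  B2 = {0, 2, 6, 10}  B3 = {0, 2, 3, 6}  B4 = {0, 2, 3, 13}  B5 = {2, 3, 4, 13}  B6 = {3, 4, 12, 13}  B7 = {4, 7, 12, 13}  B8 = {4, 5, 7, 12}  B9 = {5, 7, 8, 12}  B10 = {5, 7, 8, 9}  B11 = {5, 8, 9, 14}  B12 = {1, 8, 9, 14}
Tree: B1–B2, B2–B3, B3–B4, B4–B5, B5–B6, B6–B7, B7–B8, B8–B9, B9–B10, B10–B11, B11–B12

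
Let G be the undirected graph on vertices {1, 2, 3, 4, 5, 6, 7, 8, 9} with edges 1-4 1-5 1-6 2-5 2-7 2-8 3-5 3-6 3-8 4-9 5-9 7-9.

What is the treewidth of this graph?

3

A width-3 tree decomposition is:
Bags: B1 = {1, 3, 6, 8}  B2 = {1, 3, 5, 8}  B3 = {1, 2, 5, 8}  B4 = {1, 2, 4, 5}  B5 = {2, 4, 5, 9}  B6 = {2, 4, 7, 9}
Tree: B1–B2, B2–B3, B3–B4, B4–B5, B5–B6
Every bag has size at most 4, so the width is 4 − 1 = 3 and tw(G) ≤ 3. For the lower bound: the 4 vertex sets {3,6,8}, {1}, {5}, {2,4,7,9} are disjoint, each induces a connected subgraph, and every pair is joined by at least one edge of G. Contracting each set to a single vertex therefore yields K_{4} as a minor, and since treewidth is minor-monotone, tw(G) ≥ tw(K_{4}) = 3. The upper and lower bounds meet at 3, so that is the treewidth.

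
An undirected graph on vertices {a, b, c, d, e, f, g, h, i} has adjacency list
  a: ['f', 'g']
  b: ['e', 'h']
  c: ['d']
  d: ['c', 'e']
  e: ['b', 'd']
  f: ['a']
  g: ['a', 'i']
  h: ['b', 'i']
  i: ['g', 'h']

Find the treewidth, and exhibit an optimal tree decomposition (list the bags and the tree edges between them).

Every bag has size at most 2, so the width is 2 − 1 = 1 and tw(G) ≤ 1. G has an edge, so its treewidth is at least 1. Hence tw(G) = 1 exactly.

Treewidth 1.
One optimal decomposition is:
Bags: B1 = {a, f}  B2 = {a, g}  B3 = {g, i}  B4 = {h, i}  B5 = {b, h}  B6 = {b, e}  B7 = {d, e}  B8 = {c, d}
Tree: B1–B2, B2–B3, B3–B4, B4–B5, B5–B6, B6–B7, B7–B8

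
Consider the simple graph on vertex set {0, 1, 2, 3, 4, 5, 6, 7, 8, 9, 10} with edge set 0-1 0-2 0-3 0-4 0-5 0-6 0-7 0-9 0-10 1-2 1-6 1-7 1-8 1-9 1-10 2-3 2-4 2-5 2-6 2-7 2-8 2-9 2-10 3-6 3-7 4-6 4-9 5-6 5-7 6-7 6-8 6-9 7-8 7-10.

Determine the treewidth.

4

A width-4 tree decomposition is:
Bags: B1 = {0, 2, 3, 6, 7}  B2 = {0, 2, 5, 6, 7}  B3 = {0, 1, 2, 6, 7}  B4 = {0, 1, 2, 6, 9}  B5 = {0, 1, 2, 7, 10}  B6 = {1, 2, 6, 7, 8}  B7 = {0, 2, 4, 6, 9}
Tree: B1–B2, B2–B3, B3–B4, B3–B5, B3–B6, B4–B7
Every bag has size at most 5, so the width is 5 − 1 = 4 and tw(G) ≤ 4. Conversely, {0, 1, 2, 7, 10} is a clique of size 5, and the vertices of any clique must share a bag in every tree decomposition; so some bag has ≥ 5 vertices and tw(G) ≥ 4. The upper and lower bounds meet at 4, so that is the treewidth.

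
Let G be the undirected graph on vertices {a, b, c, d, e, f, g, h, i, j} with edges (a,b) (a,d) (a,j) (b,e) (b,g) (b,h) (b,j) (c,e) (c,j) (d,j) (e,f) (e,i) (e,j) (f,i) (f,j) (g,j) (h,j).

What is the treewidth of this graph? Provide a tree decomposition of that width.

Every bag has size at most 3, so the width is 3 − 1 = 2 and tw(G) ≤ 2. For the lower bound, the 3 vertices {a, d, j} are pairwise adjacent, and any tree decomposition puts a clique entirely inside one bag — forcing width ≥ 2. The upper and lower bounds meet at 2, so that is the treewidth.

Treewidth 2.
One optimal decomposition is:
Bags: B1 = {a, d, j}  B2 = {a, b, j}  B3 = {b, g, j}  B4 = {b, e, j}  B5 = {b, h, j}  B6 = {e, f, j}  B7 = {c, e, j}  B8 = {e, f, i}
Tree: B1–B2, B2–B3, B3–B4, B4–B5, B4–B6, B4–B7, B6–B8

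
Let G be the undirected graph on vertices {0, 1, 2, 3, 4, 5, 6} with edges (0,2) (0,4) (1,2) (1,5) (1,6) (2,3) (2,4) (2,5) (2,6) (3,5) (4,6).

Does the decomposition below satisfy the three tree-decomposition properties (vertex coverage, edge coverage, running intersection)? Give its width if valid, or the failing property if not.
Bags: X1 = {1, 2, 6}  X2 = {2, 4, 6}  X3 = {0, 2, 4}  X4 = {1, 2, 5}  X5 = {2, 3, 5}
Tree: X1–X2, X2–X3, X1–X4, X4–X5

Yes; width 2.

Vertex coverage: the bags together contain {0, 1, 2, 3, 4, 5, 6}, the full vertex set. Edge coverage: each edge of G has both endpoints in at least one bag. Running intersection: for every vertex, the bags containing it form a connected subtree. All three properties hold, so this is a valid tree decomposition of width max|bag| − 1 = 2, and hence tw(G) ≤ 2.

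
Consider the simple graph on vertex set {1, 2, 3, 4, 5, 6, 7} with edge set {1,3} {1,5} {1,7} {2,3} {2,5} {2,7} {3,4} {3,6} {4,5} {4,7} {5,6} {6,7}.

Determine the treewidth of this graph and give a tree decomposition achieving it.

Treewidth 3.
One such decomposition:
Bags: B1 = {2, 3, 5, 7}  B2 = {3, 5, 6, 7}  B3 = {1, 3, 5, 7}  B4 = {3, 4, 5, 7}
Tree: B1–B2, B2–B3, B3–B4

Every bag has size at most 4, so the width is 4 − 1 = 3 and tw(G) ≤ 3. For the lower bound: the 4 vertex sets {2,3}, {5,6}, {7}, {1} are disjoint, each induces a connected subgraph, and every pair is joined by at least one edge of G. Contracting each set to a single vertex therefore yields K_{4} as a minor, and since treewidth is minor-monotone, tw(G) ≥ tw(K_{4}) = 3. The upper and lower bounds meet at 3, so that is the treewidth.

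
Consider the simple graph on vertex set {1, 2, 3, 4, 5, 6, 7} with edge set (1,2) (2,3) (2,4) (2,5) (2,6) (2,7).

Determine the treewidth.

A width-1 tree decomposition is:
Bags: B1 = {2, 4}  B2 = {2, 5}  B3 = {1, 2}  B4 = {2, 7}  B5 = {2, 6}  B6 = {2, 3}
Tree: B1–B2, B2–B3, B3–B4, B2–B5, B3–B6
Every bag has size at most 2, so the width is 2 − 1 = 1 and tw(G) ≤ 1. Since G has at least one edge (e.g. 4–2), it is not an edgeless graph, so tw(G) ≥ 1. Therefore the treewidth is 1.

1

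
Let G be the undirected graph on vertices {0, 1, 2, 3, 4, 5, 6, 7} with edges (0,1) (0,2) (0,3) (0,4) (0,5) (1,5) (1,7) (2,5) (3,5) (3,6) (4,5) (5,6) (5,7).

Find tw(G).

A width-2 tree decomposition is:
Bags: B1 = {0, 2, 5}  B2 = {0, 4, 5}  B3 = {0, 3, 5}  B4 = {0, 1, 5}  B5 = {1, 5, 7}  B6 = {3, 5, 6}
Tree: B1–B2, B2–B3, B3–B4, B4–B5, B3–B6
Each bag holds 3 vertices, so the decomposition has width 2, which upper-bounds the treewidth. For the lower bound, the 3 vertices {0, 1, 5} are pairwise adjacent, and any tree decomposition puts a clique entirely inside one bag — forcing width ≥ 2. The upper and lower bounds meet at 2, so that is the treewidth.

2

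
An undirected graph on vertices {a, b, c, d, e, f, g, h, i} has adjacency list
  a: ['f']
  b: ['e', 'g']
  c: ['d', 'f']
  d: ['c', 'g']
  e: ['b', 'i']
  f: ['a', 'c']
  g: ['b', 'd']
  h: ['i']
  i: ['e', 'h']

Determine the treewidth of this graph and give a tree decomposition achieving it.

Treewidth 1.
One such decomposition:
Bags: B1 = {a, f}  B2 = {c, f}  B3 = {c, d}  B4 = {d, g}  B5 = {b, g}  B6 = {b, e}  B7 = {e, i}  B8 = {h, i}
Tree: B1–B2, B2–B3, B3–B4, B4–B5, B5–B6, B6–B7, B7–B8

The largest bag has 2 vertices, giving width 1; this decomposition certifies tw(G) ≤ 1. G has an edge, so its treewidth is at least 1. Combining the bounds, tw(G) = 1.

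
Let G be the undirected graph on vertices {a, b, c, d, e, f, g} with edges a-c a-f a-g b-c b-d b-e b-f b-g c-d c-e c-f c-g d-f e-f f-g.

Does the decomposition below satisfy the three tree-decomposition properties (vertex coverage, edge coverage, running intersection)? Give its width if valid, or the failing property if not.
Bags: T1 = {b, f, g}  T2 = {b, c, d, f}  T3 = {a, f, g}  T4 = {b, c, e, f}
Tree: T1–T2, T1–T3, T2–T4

No — edge (c,g) lies in no bag.

A tree decomposition must satisfy three properties: every vertex lies in some bag; for every edge, both endpoints lie together in some bag; and for every vertex, the bags containing it form a connected subtree. Here edge (c,g) lies in no bag, so the decomposition is invalid.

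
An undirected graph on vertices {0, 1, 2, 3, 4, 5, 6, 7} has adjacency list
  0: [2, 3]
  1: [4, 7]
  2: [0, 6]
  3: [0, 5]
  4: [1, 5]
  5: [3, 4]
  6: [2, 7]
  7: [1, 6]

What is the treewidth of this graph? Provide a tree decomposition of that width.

Treewidth 2.
One optimal decomposition is:
Bags: B1 = {0, 2, 6}  B2 = {0, 6, 7}  B3 = {0, 1, 7}  B4 = {0, 1, 4}  B5 = {0, 4, 5}  B6 = {0, 3, 5}
Tree: B1–B2, B2–B3, B3–B4, B4–B5, B5–B6

Each bag holds 3 vertices, so the decomposition has width 2, which upper-bounds the treewidth. For the lower bound, G contains the cycle 0–2–6–7–1–4–5–3–0, so G is not a forest; only forests have treewidth ≤ 1, hence tw(G) ≥ 2. Hence tw(G) = 2 exactly.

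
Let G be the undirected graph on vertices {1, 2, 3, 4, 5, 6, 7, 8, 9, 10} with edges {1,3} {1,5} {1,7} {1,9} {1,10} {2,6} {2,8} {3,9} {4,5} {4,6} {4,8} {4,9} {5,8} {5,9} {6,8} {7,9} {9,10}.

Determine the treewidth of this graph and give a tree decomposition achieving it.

Treewidth 2.
One such decomposition:
Bags: B1 = {1, 3, 9}  B2 = {1, 5, 9}  B3 = {1, 7, 9}  B4 = {4, 5, 9}  B5 = {4, 5, 8}  B6 = {1, 9, 10}  B7 = {4, 6, 8}  B8 = {2, 6, 8}
Tree: B1–B2, B2–B3, B2–B4, B4–B5, B1–B6, B5–B7, B7–B8

Every bag has size at most 3, so the width is 3 − 1 = 2 and tw(G) ≤ 2. For the lower bound, the 3 vertices {2, 6, 8} are pairwise adjacent, and any tree decomposition puts a clique entirely inside one bag — forcing width ≥ 2. The upper and lower bounds meet at 2, so that is the treewidth.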